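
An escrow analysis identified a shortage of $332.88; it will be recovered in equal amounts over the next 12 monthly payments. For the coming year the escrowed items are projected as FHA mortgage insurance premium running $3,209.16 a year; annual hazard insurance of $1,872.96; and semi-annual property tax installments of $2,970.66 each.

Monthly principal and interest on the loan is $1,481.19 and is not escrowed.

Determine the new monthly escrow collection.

FHA mortgage insurance premium = $3,209.16
Hazard insurance = $1,872.96
Property tax = $2,970.66 × 2 = $5,941.32
Total per year = $3,209.16 + $1,872.96 + $5,941.32 = $11,023.44
Monthly = $11,023.44 / 12 = $918.62
Monthly shortage recovery: $332.88 ÷ 12 = $27.74
Adjusted monthly = $918.62 + $27.74 = $946.36

$946.36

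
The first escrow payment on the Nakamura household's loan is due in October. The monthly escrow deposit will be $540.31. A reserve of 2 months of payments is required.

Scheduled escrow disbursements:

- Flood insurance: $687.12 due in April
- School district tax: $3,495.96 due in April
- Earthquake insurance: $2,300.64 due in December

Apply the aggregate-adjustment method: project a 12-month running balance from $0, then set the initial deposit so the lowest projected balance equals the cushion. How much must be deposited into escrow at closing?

$3,782.17

Cushion = 2 × $540.31 = $1,080.62
Trial balance (start $0, +$540.31 each month, − disbursements):
  Oct: +$540.31 → $540.31
  Nov: +$540.31 → $1,080.62
  Dec: +$540.31 − $2,300.64 → -$679.71
  Jan: +$540.31 → -$139.40
  Feb: +$540.31 → $400.91
  Mar: +$540.31 → $941.22
  Apr: +$540.31 − $4,183.08 → -$2,701.55
  May: +$540.31 → -$2,161.24
  Jun: +$540.31 → -$1,620.93
  Jul: +$540.31 → -$1,080.62
  Aug: +$540.31 → -$540.31
  Sep: +$540.31 → $0.00
Lowest trial balance = -$2,701.55 (Apr)
Initial deposit = cushion − low point = $1,080.62 − (-$2,701.55) = $3,782.17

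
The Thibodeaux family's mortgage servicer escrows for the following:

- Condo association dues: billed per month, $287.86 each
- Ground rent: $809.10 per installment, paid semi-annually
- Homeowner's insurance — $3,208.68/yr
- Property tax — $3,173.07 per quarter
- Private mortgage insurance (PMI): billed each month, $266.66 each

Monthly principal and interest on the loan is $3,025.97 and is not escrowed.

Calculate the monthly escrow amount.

$2,014.45

Condo association dues — $287.86 × 12 = $3,454.32
Ground rent — $809.10 × 2 = $1,618.20
Homeowner's insurance — $3,208.68
Property tax — $3,173.07 × 4 = $12,692.28
Private mortgage insurance (PMI) — $266.66 × 12 = $3,199.92
Total per year = $3,454.32 + $1,618.20 + $3,208.68 + $12,692.28 + $3,199.92 = $24,173.40
Per month = $24,173.40 ÷ 12 = $2,014.45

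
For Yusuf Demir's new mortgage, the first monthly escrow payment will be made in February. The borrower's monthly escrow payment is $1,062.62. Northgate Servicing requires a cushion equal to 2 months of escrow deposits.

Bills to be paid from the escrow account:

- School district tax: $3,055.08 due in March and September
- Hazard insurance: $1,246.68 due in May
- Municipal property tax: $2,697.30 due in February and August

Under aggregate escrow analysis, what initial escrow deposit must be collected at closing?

$6,375.72

Cushion = 2 × $1,062.62 = $2,125.24
Trial balance (start $0, +$1,062.62 each month, − disbursements):
  Feb: +$1,062.62 − $2,697.30 → -$1,634.68
  Mar: +$1,062.62 − $3,055.08 → -$3,627.14
  Apr: +$1,062.62 → -$2,564.52
  May: +$1,062.62 − $1,246.68 → -$2,748.58
  Jun: +$1,062.62 → -$1,685.96
  Jul: +$1,062.62 → -$623.34
  Aug: +$1,062.62 − $2,697.30 → -$2,258.02
  Sep: +$1,062.62 − $3,055.08 → -$4,250.48
  Oct: +$1,062.62 → -$3,187.86
  Nov: +$1,062.62 → -$2,125.24
  Dec: +$1,062.62 → -$1,062.62
  Jan: +$1,062.62 → $0.00
Lowest trial balance = -$4,250.48 (Sep)
Initial deposit = cushion − low point = $2,125.24 − (-$4,250.48) = $6,375.72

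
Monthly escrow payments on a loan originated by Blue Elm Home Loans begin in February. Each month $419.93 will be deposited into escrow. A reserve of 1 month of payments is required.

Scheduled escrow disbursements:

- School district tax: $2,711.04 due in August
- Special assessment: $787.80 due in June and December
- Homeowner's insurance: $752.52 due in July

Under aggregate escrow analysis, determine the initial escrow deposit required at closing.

Cushion = 1 × $419.93 = $419.93
Trial balance (start $0, +$419.93 each month, − disbursements):
  Feb: +$419.93 → $419.93
  Mar: +$419.93 → $839.86
  Apr: +$419.93 → $1,259.79
  May: +$419.93 → $1,679.72
  Jun: +$419.93 − $787.80 → $1,311.85
  Jul: +$419.93 − $752.52 → $979.26
  Aug: +$419.93 − $2,711.04 → -$1,311.85
  Sep: +$419.93 → -$891.92
  Oct: +$419.93 → -$471.99
  Nov: +$419.93 → -$52.06
  Dec: +$419.93 − $787.80 → -$419.93
  Jan: +$419.93 → $0.00
Lowest trial balance = -$1,311.85 (Aug)
Initial deposit = cushion − low point = $419.93 − (-$1,311.85) = $1,731.78

$1,731.78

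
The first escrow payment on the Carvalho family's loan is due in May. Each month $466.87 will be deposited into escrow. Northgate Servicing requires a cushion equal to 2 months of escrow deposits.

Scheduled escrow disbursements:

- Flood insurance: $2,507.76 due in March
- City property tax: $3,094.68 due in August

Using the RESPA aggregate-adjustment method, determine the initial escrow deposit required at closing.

$2,160.94

Cushion = 2 × $466.87 = $933.74
Trial balance (start $0, +$466.87 each month, − disbursements):
  May: +$466.87 → $466.87
  Jun: +$466.87 → $933.74
  Jul: +$466.87 → $1,400.61
  Aug: +$466.87 − $3,094.68 → -$1,227.20
  Sep: +$466.87 → -$760.33
  Oct: +$466.87 → -$293.46
  Nov: +$466.87 → $173.41
  Dec: +$466.87 → $640.28
  Jan: +$466.87 → $1,107.15
  Feb: +$466.87 → $1,574.02
  Mar: +$466.87 − $2,507.76 → -$466.87
  Apr: +$466.87 → $0.00
Lowest trial balance = -$1,227.20 (Aug)
Initial deposit = cushion − low point = $933.74 − (-$1,227.20) = $2,160.94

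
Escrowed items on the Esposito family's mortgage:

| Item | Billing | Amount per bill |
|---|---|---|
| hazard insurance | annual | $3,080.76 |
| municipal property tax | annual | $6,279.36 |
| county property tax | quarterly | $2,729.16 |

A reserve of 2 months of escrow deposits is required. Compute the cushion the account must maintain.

Hazard insurance = $3,080.76
Municipal property tax = $6,279.36
County property tax = $2,729.16 × 4 = $10,916.64
Yearly total = $3,080.76 + $6,279.36 + $10,916.64 = $20,276.76
Base monthly escrow = $20,276.76 ÷ 12 = $1,689.73
Cushion = 2 × $1,689.73 = $3,379.46

$3,379.46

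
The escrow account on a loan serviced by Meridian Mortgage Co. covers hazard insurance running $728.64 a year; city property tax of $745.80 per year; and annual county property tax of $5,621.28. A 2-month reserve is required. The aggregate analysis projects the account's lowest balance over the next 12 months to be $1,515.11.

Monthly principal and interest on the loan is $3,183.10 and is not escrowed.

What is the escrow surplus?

$332.49

Hazard insurance = $728.64
City property tax = $745.80
County property tax = $5,621.28
Combined annual = $7,095.72
Base monthly escrow = $7,095.72 / 12 = $591.31
Cushion = 2 × $591.31 = $1,182.62
Surplus = $1,515.11 − $1,182.62 = $332.49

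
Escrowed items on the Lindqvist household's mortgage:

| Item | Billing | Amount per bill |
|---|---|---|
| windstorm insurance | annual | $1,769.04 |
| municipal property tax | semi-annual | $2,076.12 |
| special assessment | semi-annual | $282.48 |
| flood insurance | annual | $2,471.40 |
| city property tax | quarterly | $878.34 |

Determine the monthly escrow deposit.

$1,039.25

Windstorm insurance — $1,769.04 per year
Municipal property tax — $2,076.12 × 2 = $4,152.24 per year
Special assessment — $282.48 × 2 = $564.96 per year
Flood insurance — $2,471.40 per year
City property tax — $878.34 × 4 = $3,513.36 per year
Total per year = $12,471.00
Monthly escrow = $12,471.00 ÷ 12 = $1,039.25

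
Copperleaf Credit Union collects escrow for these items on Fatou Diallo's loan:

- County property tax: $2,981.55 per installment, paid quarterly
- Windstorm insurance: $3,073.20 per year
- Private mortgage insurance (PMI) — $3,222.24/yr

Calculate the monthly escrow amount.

County property tax = $2,981.55 × 4 = $11,926.20 annually
Windstorm insurance = $3,073.20 annually
Private mortgage insurance (PMI) = $3,222.24 annually
Yearly total = $11,926.20 + $3,073.20 + $3,222.24 = $18,221.64
Base monthly escrow = $18,221.64 ÷ 12 = $1,518.47

$1,518.47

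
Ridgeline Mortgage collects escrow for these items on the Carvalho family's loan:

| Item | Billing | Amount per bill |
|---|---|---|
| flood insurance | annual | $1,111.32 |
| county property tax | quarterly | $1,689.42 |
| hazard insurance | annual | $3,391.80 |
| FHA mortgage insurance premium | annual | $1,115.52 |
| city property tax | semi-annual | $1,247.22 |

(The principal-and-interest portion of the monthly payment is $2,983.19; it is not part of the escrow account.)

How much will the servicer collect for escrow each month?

$1,239.23

Flood insurance = $1,111.32 annually
County property tax = $1,689.42 × 4 = $6,757.68 annually
Hazard insurance = $3,391.80 annually
FHA mortgage insurance premium = $1,115.52 annually
City property tax = $1,247.22 × 2 = $2,494.44 annually
Yearly total = $1,111.32 + $6,757.68 + $3,391.80 + $1,115.52 + $2,494.44 = $14,870.76
Monthly escrow = $14,870.76 ÷ 12 = $1,239.23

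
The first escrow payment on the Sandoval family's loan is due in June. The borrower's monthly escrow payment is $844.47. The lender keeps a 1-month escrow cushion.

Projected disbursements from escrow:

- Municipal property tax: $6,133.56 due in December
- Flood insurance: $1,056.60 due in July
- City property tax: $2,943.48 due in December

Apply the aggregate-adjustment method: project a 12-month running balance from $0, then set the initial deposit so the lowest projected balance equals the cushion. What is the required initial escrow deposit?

$5,066.82

Cushion = 1 × $844.47 = $844.47
Trial balance (start $0, +$844.47 each month, − disbursements):
  Jun: +$844.47 → $844.47
  Jul: +$844.47 − $1,056.60 → $632.34
  Aug: +$844.47 → $1,476.81
  Sep: +$844.47 → $2,321.28
  Oct: +$844.47 → $3,165.75
  Nov: +$844.47 → $4,010.22
  Dec: +$844.47 − $9,077.04 → -$4,222.35
  Jan: +$844.47 → -$3,377.88
  Feb: +$844.47 → -$2,533.41
  Mar: +$844.47 → -$1,688.94
  Apr: +$844.47 → -$844.47
  May: +$844.47 → $0.00
Lowest trial balance = -$4,222.35 (Dec)
Initial deposit = cushion − low point = $844.47 − (-$4,222.35) = $5,066.82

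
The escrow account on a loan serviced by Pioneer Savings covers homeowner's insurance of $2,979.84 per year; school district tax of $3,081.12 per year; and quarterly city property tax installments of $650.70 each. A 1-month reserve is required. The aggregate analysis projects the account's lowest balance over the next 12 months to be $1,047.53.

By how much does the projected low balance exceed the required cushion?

Homeowner's insurance = $2,979.84 annually
School district tax = $3,081.12 annually
City property tax = $650.70 × 4 = $2,602.80 annually
Yearly total = $2,979.84 + $3,081.12 + $2,602.80 = $8,663.76
Per month = $8,663.76 ÷ 12 = $721.98
Required reserve = 1 × $721.98 = $721.98
Excess over cushion: $1,047.53 − $721.98 = $325.55

$325.55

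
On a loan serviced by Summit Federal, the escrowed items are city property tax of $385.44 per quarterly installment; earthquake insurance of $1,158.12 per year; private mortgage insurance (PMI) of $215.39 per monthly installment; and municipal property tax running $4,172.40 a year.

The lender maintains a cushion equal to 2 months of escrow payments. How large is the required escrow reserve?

City property tax = $385.44 × 4 = $1,541.76/yr
Earthquake insurance = $1,158.12/yr
Private mortgage insurance (PMI) = $215.39 × 12 = $2,584.68/yr
Municipal property tax = $4,172.40/yr
Combined annual = $9,456.96
Base monthly escrow = $9,456.96 / 12 = $788.08
Reserve = 2 × $788.08 = $1,576.16

$1,576.16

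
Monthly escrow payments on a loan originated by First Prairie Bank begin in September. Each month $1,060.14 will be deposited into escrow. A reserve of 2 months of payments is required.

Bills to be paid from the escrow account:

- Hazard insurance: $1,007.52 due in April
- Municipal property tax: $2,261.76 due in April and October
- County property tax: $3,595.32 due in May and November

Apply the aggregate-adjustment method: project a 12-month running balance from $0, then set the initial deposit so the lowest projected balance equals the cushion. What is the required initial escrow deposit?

Cushion = 2 × $1,060.14 = $2,120.28
Trial balance (start $0, +$1,060.14 each month, − disbursements):
  Sep: +$1,060.14 → $1,060.14
  Oct: +$1,060.14 − $2,261.76 → -$141.48
  Nov: +$1,060.14 − $3,595.32 → -$2,676.66
  Dec: +$1,060.14 → -$1,616.52
  Jan: +$1,060.14 → -$556.38
  Feb: +$1,060.14 → $503.76
  Mar: +$1,060.14 → $1,563.90
  Apr: +$1,060.14 − $3,269.28 → -$645.24
  May: +$1,060.14 − $3,595.32 → -$3,180.42
  Jun: +$1,060.14 → -$2,120.28
  Jul: +$1,060.14 → -$1,060.14
  Aug: +$1,060.14 → $0.00
Lowest trial balance = -$3,180.42 (May)
Initial deposit = cushion − low point = $2,120.28 − (-$3,180.42) = $5,300.70

$5,300.70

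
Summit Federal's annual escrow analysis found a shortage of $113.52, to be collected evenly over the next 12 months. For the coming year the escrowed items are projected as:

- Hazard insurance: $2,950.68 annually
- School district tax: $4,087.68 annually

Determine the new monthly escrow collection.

Hazard insurance — $2,950.68 per year
School district tax — $4,087.68 per year
Yearly total = $7,038.36
Base monthly escrow = $7,038.36 ÷ 12 = $586.53
Shortage spread = $113.52 / 12 = $9.46/mo
Adjusted monthly = $586.53 + $9.46 = $595.99

$595.99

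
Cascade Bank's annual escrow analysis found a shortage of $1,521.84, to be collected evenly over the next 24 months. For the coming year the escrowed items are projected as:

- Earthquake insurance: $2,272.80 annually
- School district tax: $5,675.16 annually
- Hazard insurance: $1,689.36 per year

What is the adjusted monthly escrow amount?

$866.52

Earthquake insurance = $2,272.80/yr
School district tax = $5,675.16/yr
Hazard insurance = $1,689.36/yr
Annual escrow total = $9,637.32
Base monthly escrow = $9,637.32 ÷ 12 = $803.11
Shortage per month = $1,521.84 ÷ 24 = $63.41
Adjusted monthly = $803.11 + $63.41 = $866.52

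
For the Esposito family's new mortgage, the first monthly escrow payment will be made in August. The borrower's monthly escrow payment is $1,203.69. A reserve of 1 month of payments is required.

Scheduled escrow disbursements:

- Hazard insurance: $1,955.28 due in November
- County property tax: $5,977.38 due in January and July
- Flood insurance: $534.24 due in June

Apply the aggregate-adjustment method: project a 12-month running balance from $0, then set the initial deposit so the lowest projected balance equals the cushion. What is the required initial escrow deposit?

Cushion = 1 × $1,203.69 = $1,203.69
Trial balance (start $0, +$1,203.69 each month, − disbursements):
  Aug: +$1,203.69 → $1,203.69
  Sep: +$1,203.69 → $2,407.38
  Oct: +$1,203.69 → $3,611.07
  Nov: +$1,203.69 − $1,955.28 → $2,859.48
  Dec: +$1,203.69 → $4,063.17
  Jan: +$1,203.69 − $5,977.38 → -$710.52
  Feb: +$1,203.69 → $493.17
  Mar: +$1,203.69 → $1,696.86
  Apr: +$1,203.69 → $2,900.55
  May: +$1,203.69 → $4,104.24
  Jun: +$1,203.69 − $534.24 → $4,773.69
  Jul: +$1,203.69 − $5,977.38 → $0.00
Lowest trial balance = -$710.52 (Jan)
Initial deposit = cushion − low point = $1,203.69 − (-$710.52) = $1,914.21

$1,914.21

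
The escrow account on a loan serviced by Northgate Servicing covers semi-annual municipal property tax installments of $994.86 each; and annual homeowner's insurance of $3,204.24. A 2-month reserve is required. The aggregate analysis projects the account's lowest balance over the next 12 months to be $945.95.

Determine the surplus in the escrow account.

$80.29

Municipal property tax: $994.86 × 2 = $1,989.72
Homeowner's insurance: $3,204.24
Yearly total = $1,989.72 + $3,204.24 = $5,193.96
Per month = $5,193.96 / 12 = $432.83
Cushion = 2 × $432.83 = $865.66
Excess over cushion: $945.95 − $865.66 = $80.29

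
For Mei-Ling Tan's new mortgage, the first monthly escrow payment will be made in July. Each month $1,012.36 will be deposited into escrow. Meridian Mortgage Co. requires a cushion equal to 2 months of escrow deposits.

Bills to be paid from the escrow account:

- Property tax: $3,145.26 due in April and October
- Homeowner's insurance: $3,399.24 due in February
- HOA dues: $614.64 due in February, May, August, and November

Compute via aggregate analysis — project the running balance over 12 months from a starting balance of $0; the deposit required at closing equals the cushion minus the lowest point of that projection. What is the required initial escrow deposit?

$3,434.80

Cushion = 2 × $1,012.36 = $2,024.72
Trial balance (start $0, +$1,012.36 each month, − disbursements):
  Jul: +$1,012.36 → $1,012.36
  Aug: +$1,012.36 − $614.64 → $1,410.08
  Sep: +$1,012.36 → $2,422.44
  Oct: +$1,012.36 − $3,145.26 → $289.54
  Nov: +$1,012.36 − $614.64 → $687.26
  Dec: +$1,012.36 → $1,699.62
  Jan: +$1,012.36 → $2,711.98
  Feb: +$1,012.36 − $4,013.88 → -$289.54
  Mar: +$1,012.36 → $722.82
  Apr: +$1,012.36 − $3,145.26 → -$1,410.08
  May: +$1,012.36 − $614.64 → -$1,012.36
  Jun: +$1,012.36 → $0.00
Lowest trial balance = -$1,410.08 (Apr)
Initial deposit = cushion − low point = $2,024.72 − (-$1,410.08) = $3,434.80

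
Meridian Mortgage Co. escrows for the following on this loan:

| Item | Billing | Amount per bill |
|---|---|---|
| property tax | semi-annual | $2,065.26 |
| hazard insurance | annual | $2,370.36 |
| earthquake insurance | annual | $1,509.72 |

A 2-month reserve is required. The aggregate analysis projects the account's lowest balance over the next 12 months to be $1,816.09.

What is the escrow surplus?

Property tax = $2,065.26 × 2 = $4,130.52/yr
Hazard insurance = $2,370.36/yr
Earthquake insurance = $1,509.72/yr
Annual escrow total = $8,010.60
Monthly = $8,010.60 ÷ 12 = $667.55
Cushion = 2 × $667.55 = $1,335.10
Excess over cushion: $1,816.09 − $1,335.10 = $480.99

$480.99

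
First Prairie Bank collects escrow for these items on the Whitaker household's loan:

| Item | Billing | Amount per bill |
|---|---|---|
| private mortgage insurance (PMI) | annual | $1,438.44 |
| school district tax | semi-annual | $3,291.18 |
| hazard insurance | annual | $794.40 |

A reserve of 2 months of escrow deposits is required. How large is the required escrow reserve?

$1,469.20

Private mortgage insurance (PMI) = $1,438.44/yr
School district tax = $3,291.18 × 2 = $6,582.36/yr
Hazard insurance = $794.40/yr
Total annual escrow = $8,815.20
Base monthly escrow = $8,815.20 / 12 = $734.60
Required cushion = 2 × $734.60 = $1,469.20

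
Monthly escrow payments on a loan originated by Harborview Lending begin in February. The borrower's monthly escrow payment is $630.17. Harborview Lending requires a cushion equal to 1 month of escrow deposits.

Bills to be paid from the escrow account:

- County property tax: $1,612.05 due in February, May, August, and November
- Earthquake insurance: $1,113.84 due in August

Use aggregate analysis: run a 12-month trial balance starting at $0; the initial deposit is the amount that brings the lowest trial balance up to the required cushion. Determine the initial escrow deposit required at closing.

$2,168.97

Cushion = 1 × $630.17 = $630.17
Trial balance (start $0, +$630.17 each month, − disbursements):
  Feb: +$630.17 − $1,612.05 → -$981.88
  Mar: +$630.17 → -$351.71
  Apr: +$630.17 → $278.46
  May: +$630.17 − $1,612.05 → -$703.42
  Jun: +$630.17 → -$73.25
  Jul: +$630.17 → $556.92
  Aug: +$630.17 − $2,725.89 → -$1,538.80
  Sep: +$630.17 → -$908.63
  Oct: +$630.17 → -$278.46
  Nov: +$630.17 − $1,612.05 → -$1,260.34
  Dec: +$630.17 → -$630.17
  Jan: +$630.17 → $0.00
Lowest trial balance = -$1,538.80 (Aug)
Initial deposit = cushion − low point = $630.17 − (-$1,538.80) = $2,168.97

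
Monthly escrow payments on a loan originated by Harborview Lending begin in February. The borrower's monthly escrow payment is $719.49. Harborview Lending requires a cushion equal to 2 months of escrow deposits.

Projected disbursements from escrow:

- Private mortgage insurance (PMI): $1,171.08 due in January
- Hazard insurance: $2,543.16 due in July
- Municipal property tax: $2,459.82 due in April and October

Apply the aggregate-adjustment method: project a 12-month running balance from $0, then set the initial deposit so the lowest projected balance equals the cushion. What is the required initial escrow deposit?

$2,426.37

Cushion = 2 × $719.49 = $1,438.98
Trial balance (start $0, +$719.49 each month, − disbursements):
  Feb: +$719.49 → $719.49
  Mar: +$719.49 → $1,438.98
  Apr: +$719.49 − $2,459.82 → -$301.35
  May: +$719.49 → $418.14
  Jun: +$719.49 → $1,137.63
  Jul: +$719.49 − $2,543.16 → -$686.04
  Aug: +$719.49 → $33.45
  Sep: +$719.49 → $752.94
  Oct: +$719.49 − $2,459.82 → -$987.39
  Nov: +$719.49 → -$267.90
  Dec: +$719.49 → $451.59
  Jan: +$719.49 − $1,171.08 → $0.00
Lowest trial balance = -$987.39 (Oct)
Initial deposit = cushion − low point = $1,438.98 − (-$987.39) = $2,426.37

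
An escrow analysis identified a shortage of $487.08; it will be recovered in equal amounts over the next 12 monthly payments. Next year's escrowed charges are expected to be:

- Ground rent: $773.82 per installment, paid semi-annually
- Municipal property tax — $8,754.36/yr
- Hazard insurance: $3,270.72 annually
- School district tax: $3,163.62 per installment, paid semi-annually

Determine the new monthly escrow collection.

$1,698.92

Ground rent: $773.82 × 2 = $1,547.64 annually
Municipal property tax: $8,754.36 annually
Hazard insurance: $3,270.72 annually
School district tax: $3,163.62 × 2 = $6,327.24 annually
Annual escrow total = $1,547.64 + $8,754.36 + $3,270.72 + $6,327.24 = $19,899.96
Monthly = $19,899.96 ÷ 12 = $1,658.33
Monthly shortage recovery: $487.08 / 12 = $40.59
New monthly escrow = $1,658.33 + $40.59 = $1,698.92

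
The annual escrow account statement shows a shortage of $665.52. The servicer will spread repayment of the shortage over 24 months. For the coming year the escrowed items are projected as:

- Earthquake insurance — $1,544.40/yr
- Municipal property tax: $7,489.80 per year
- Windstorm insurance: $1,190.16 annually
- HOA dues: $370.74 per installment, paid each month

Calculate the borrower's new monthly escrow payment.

Earthquake insurance: $1,544.40/yr
Municipal property tax: $7,489.80/yr
Windstorm insurance: $1,190.16/yr
HOA dues: $370.74 × 12 = $4,448.88/yr
Combined annual = $1,544.40 + $7,489.80 + $1,190.16 + $4,448.88 = $14,673.24
Monthly = $14,673.24 / 12 = $1,222.77
Shortage per month = $665.52 ÷ 24 = $27.73
Adjusted monthly = $1,222.77 + $27.73 = $1,250.50

$1,250.50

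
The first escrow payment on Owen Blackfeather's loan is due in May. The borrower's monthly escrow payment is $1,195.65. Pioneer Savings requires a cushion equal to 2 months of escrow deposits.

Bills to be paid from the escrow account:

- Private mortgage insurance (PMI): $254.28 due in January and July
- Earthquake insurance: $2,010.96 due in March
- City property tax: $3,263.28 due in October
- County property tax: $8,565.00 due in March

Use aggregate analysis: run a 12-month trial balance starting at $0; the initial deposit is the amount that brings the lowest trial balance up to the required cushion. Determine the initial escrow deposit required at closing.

Cushion = 2 × $1,195.65 = $2,391.30
Trial balance (start $0, +$1,195.65 each month, − disbursements):
  May: +$1,195.65 → $1,195.65
  Jun: +$1,195.65 → $2,391.30
  Jul: +$1,195.65 − $254.28 → $3,332.67
  Aug: +$1,195.65 → $4,528.32
  Sep: +$1,195.65 → $5,723.97
  Oct: +$1,195.65 − $3,263.28 → $3,656.34
  Nov: +$1,195.65 → $4,851.99
  Dec: +$1,195.65 → $6,047.64
  Jan: +$1,195.65 − $254.28 → $6,989.01
  Feb: +$1,195.65 → $8,184.66
  Mar: +$1,195.65 − $10,575.96 → -$1,195.65
  Apr: +$1,195.65 → $0.00
Lowest trial balance = -$1,195.65 (Mar)
Initial deposit = cushion − low point = $2,391.30 − (-$1,195.65) = $3,586.95

$3,586.95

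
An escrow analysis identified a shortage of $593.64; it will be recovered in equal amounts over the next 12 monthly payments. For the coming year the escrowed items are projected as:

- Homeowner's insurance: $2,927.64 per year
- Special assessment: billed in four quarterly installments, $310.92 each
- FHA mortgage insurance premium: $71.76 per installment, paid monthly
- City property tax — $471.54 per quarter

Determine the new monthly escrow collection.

$626.02

Homeowner's insurance = $2,927.64/yr
Special assessment = $310.92 × 4 = $1,243.68/yr
FHA mortgage insurance premium = $71.76 × 12 = $861.12/yr
City property tax = $471.54 × 4 = $1,886.16/yr
Annual escrow total = $2,927.64 + $1,243.68 + $861.12 + $1,886.16 = $6,918.60
Per month = $6,918.60 / 12 = $576.55
Shortage per month = $593.64 ÷ 12 = $49.47
New monthly escrow = $576.55 + $49.47 = $626.02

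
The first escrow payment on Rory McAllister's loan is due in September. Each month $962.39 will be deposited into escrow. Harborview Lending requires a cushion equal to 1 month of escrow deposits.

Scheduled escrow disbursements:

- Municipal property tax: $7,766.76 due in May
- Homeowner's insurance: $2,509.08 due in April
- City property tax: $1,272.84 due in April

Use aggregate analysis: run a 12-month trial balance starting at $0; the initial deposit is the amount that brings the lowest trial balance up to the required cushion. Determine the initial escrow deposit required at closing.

$3,849.56

Cushion = 1 × $962.39 = $962.39
Trial balance (start $0, +$962.39 each month, − disbursements):
  Sep: +$962.39 → $962.39
  Oct: +$962.39 → $1,924.78
  Nov: +$962.39 → $2,887.17
  Dec: +$962.39 → $3,849.56
  Jan: +$962.39 → $4,811.95
  Feb: +$962.39 → $5,774.34
  Mar: +$962.39 → $6,736.73
  Apr: +$962.39 − $3,781.92 → $3,917.20
  May: +$962.39 − $7,766.76 → -$2,887.17
  Jun: +$962.39 → -$1,924.78
  Jul: +$962.39 → -$962.39
  Aug: +$962.39 → $0.00
Lowest trial balance = -$2,887.17 (May)
Initial deposit = cushion − low point = $962.39 − (-$2,887.17) = $3,849.56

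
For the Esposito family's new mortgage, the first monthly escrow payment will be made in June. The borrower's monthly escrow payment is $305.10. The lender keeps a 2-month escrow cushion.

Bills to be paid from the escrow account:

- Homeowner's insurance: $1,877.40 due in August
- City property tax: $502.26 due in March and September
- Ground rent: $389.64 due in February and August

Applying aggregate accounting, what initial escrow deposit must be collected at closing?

$2,159.10

Cushion = 2 × $305.10 = $610.20
Trial balance (start $0, +$305.10 each month, − disbursements):
  Jun: +$305.10 → $305.10
  Jul: +$305.10 → $610.20
  Aug: +$305.10 − $2,267.04 → -$1,351.74
  Sep: +$305.10 − $502.26 → -$1,548.90
  Oct: +$305.10 → -$1,243.80
  Nov: +$305.10 → -$938.70
  Dec: +$305.10 → -$633.60
  Jan: +$305.10 → -$328.50
  Feb: +$305.10 − $389.64 → -$413.04
  Mar: +$305.10 − $502.26 → -$610.20
  Apr: +$305.10 → -$305.10
  May: +$305.10 → $0.00
Lowest trial balance = -$1,548.90 (Sep)
Initial deposit = cushion − low point = $610.20 − (-$1,548.90) = $2,159.10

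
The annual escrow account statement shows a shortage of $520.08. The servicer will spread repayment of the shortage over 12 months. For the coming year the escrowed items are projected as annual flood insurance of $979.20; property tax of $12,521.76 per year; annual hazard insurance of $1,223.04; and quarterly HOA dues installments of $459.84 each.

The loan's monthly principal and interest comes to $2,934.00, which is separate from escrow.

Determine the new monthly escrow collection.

Flood insurance: $979.20/yr
Property tax: $12,521.76/yr
Hazard insurance: $1,223.04/yr
HOA dues: $459.84 × 4 = $1,839.36/yr
Annual escrow total = $16,563.36
Base monthly escrow = $16,563.36 ÷ 12 = $1,380.28
Shortage per month = $520.08 ÷ 12 = $43.34
New monthly escrow = $1,380.28 + $43.34 = $1,423.62

$1,423.62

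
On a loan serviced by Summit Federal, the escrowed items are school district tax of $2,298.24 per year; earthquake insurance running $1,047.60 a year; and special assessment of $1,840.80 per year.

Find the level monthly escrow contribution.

School district tax: $2,298.24/yr
Earthquake insurance: $1,047.60/yr
Special assessment: $1,840.80/yr
Yearly total = $5,186.64
Per month = $5,186.64 ÷ 12 = $432.22

$432.22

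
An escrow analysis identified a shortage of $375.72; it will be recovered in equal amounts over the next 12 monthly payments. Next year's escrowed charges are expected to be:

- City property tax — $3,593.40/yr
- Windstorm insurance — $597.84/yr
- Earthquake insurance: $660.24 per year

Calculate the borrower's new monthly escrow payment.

$435.60

City property tax: $3,593.40/yr
Windstorm insurance: $597.84/yr
Earthquake insurance: $660.24/yr
Total per year = $3,593.40 + $597.84 + $660.24 = $4,851.48
Base monthly escrow = $4,851.48 ÷ 12 = $404.29
Shortage spread = $375.72 / 12 = $31.31/mo
New monthly escrow = $404.29 + $31.31 = $435.60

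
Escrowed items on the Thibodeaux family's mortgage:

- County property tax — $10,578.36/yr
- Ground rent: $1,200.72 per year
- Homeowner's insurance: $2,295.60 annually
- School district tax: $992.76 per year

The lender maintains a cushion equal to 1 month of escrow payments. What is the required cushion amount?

County property tax = $10,578.36
Ground rent = $1,200.72
Homeowner's insurance = $2,295.60
School district tax = $992.76
Combined annual = $10,578.36 + $1,200.72 + $2,295.60 + $992.76 = $15,067.44
Base monthly escrow = $15,067.44 / 12 = $1,255.62
Required cushion = 1 × $1,255.62 = $1,255.62

$1,255.62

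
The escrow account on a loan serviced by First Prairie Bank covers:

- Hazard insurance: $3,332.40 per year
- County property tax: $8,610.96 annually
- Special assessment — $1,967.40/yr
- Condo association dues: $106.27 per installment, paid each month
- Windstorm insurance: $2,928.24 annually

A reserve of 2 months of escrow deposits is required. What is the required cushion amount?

Hazard insurance — $3,332.40 per year
County property tax — $8,610.96 per year
Special assessment — $1,967.40 per year
Condo association dues — $106.27 × 12 = $1,275.24 per year
Windstorm insurance — $2,928.24 per year
Total annual escrow = $18,114.24
Base monthly escrow = $18,114.24 / 12 = $1,509.52
Reserve = 2 × $1,509.52 = $3,019.04

$3,019.04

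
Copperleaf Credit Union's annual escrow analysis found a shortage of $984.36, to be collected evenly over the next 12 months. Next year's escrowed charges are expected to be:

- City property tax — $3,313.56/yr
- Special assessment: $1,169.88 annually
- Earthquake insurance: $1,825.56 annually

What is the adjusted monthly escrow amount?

City property tax = $3,313.56 annually
Special assessment = $1,169.88 annually
Earthquake insurance = $1,825.56 annually
Total annual escrow = $6,309.00
Base monthly escrow = $6,309.00 / 12 = $525.75
Monthly shortage recovery: $984.36 / 12 = $82.03
Adjusted monthly = $525.75 + $82.03 = $607.78

$607.78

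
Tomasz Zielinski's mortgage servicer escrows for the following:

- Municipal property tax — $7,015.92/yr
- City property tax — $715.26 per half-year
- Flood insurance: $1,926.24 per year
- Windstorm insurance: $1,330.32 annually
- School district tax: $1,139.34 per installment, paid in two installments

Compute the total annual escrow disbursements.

$13,981.68

Municipal property tax = $7,015.92 annually
City property tax = $715.26 × 2 = $1,430.52 annually
Flood insurance = $1,926.24 annually
Windstorm insurance = $1,330.32 annually
School district tax = $1,139.34 × 2 = $2,278.68 annually
Total per year = $13,981.68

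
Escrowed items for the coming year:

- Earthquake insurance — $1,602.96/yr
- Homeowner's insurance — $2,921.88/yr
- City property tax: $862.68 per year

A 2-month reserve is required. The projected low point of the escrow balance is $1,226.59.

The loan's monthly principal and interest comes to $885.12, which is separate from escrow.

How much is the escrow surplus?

$328.67

Earthquake insurance — $1,602.96/yr
Homeowner's insurance — $2,921.88/yr
City property tax — $862.68/yr
Yearly total = $1,602.96 + $2,921.88 + $862.68 = $5,387.52
Base monthly escrow = $5,387.52 ÷ 12 = $448.96
Cushion = 2 × $448.96 = $897.92
Surplus = $1,226.59 − $897.92 = $328.67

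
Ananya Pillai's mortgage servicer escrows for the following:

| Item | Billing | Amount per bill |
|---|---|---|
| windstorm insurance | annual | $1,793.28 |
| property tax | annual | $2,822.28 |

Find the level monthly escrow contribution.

Windstorm insurance — $1,793.28
Property tax — $2,822.28
Annual escrow total = $1,793.28 + $2,822.28 = $4,615.56
Base monthly escrow = $4,615.56 / 12 = $384.63

$384.63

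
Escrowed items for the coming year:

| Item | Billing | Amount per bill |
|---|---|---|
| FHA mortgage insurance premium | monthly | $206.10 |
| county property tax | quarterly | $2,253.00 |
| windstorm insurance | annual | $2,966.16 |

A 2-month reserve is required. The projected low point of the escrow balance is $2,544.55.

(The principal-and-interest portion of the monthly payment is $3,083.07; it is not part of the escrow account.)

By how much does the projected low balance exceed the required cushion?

$135.99

FHA mortgage insurance premium — $206.10 × 12 = $2,473.20 per year
County property tax — $2,253.00 × 4 = $9,012.00 per year
Windstorm insurance — $2,966.16 per year
Total per year = $2,473.20 + $9,012.00 + $2,966.16 = $14,451.36
Monthly escrow = $14,451.36 / 12 = $1,204.28
Required reserve = 2 × $1,204.28 = $2,408.56
Excess over cushion: $2,544.55 − $2,408.56 = $135.99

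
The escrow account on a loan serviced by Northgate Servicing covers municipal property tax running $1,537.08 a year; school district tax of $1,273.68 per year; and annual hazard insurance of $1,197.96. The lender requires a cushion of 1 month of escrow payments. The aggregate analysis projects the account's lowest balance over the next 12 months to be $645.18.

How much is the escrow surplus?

$311.12

Municipal property tax: $1,537.08
School district tax: $1,273.68
Hazard insurance: $1,197.96
Combined annual = $4,008.72
Monthly escrow = $4,008.72 ÷ 12 = $334.06
Cushion = 1 × $334.06 = $334.06
Excess over cushion: $645.18 − $334.06 = $311.12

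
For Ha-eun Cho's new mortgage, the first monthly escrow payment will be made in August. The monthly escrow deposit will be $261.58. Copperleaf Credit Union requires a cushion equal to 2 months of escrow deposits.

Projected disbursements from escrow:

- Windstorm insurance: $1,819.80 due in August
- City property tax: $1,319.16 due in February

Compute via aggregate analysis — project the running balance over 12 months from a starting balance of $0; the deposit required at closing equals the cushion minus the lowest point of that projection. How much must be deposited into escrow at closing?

$2,081.38

Cushion = 2 × $261.58 = $523.16
Trial balance (start $0, +$261.58 each month, − disbursements):
  Aug: +$261.58 − $1,819.80 → -$1,558.22
  Sep: +$261.58 → -$1,296.64
  Oct: +$261.58 → -$1,035.06
  Nov: +$261.58 → -$773.48
  Dec: +$261.58 → -$511.90
  Jan: +$261.58 → -$250.32
  Feb: +$261.58 − $1,319.16 → -$1,307.90
  Mar: +$261.58 → -$1,046.32
  Apr: +$261.58 → -$784.74
  May: +$261.58 → -$523.16
  Jun: +$261.58 → -$261.58
  Jul: +$261.58 → $0.00
Lowest trial balance = -$1,558.22 (Aug)
Initial deposit = cushion − low point = $523.16 − (-$1,558.22) = $2,081.38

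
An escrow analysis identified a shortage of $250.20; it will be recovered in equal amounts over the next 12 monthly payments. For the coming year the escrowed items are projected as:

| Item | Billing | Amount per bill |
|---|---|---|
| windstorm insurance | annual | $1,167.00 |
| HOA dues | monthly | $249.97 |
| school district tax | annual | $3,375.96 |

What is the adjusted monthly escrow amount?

$649.40

Windstorm insurance: $1,167.00/yr
HOA dues: $249.97 × 12 = $2,999.64/yr
School district tax: $3,375.96/yr
Yearly total = $1,167.00 + $2,999.64 + $3,375.96 = $7,542.60
Per month = $7,542.60 ÷ 12 = $628.55
Shortage per month = $250.20 / 12 = $20.85
New monthly escrow = $628.55 + $20.85 = $649.40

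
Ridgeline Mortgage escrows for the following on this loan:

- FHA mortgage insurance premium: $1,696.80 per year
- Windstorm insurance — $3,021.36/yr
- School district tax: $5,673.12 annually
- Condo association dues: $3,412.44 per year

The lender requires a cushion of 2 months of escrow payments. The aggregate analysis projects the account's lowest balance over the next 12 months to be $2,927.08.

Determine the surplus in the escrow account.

FHA mortgage insurance premium = $1,696.80 annually
Windstorm insurance = $3,021.36 annually
School district tax = $5,673.12 annually
Condo association dues = $3,412.44 annually
Total annual escrow = $1,696.80 + $3,021.36 + $5,673.12 + $3,412.44 = $13,803.72
Base monthly escrow = $13,803.72 ÷ 12 = $1,150.31
Required cushion = 2 × $1,150.31 = $2,300.62
Surplus = $2,927.08 − $2,300.62 = $626.46

$626.46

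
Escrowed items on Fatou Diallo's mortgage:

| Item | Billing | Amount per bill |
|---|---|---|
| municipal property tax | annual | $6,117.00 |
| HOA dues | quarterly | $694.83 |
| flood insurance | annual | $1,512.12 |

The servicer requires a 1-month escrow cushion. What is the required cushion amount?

$867.37

Municipal property tax: $6,117.00 annually
HOA dues: $694.83 × 4 = $2,779.32 annually
Flood insurance: $1,512.12 annually
Total annual escrow = $6,117.00 + $2,779.32 + $1,512.12 = $10,408.44
Monthly escrow = $10,408.44 / 12 = $867.37
Reserve = 1 × $867.37 = $867.37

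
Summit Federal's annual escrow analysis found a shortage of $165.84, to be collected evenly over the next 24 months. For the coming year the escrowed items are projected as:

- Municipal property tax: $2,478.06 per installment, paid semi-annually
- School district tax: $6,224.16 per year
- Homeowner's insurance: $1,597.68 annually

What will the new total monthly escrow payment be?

Municipal property tax = $2,478.06 × 2 = $4,956.12 per year
School district tax = $6,224.16 per year
Homeowner's insurance = $1,597.68 per year
Annual escrow total = $4,956.12 + $6,224.16 + $1,597.68 = $12,777.96
Monthly = $12,777.96 / 12 = $1,064.83
Monthly shortage recovery: $165.84 ÷ 24 = $6.91
Adjusted monthly = $1,064.83 + $6.91 = $1,071.74

$1,071.74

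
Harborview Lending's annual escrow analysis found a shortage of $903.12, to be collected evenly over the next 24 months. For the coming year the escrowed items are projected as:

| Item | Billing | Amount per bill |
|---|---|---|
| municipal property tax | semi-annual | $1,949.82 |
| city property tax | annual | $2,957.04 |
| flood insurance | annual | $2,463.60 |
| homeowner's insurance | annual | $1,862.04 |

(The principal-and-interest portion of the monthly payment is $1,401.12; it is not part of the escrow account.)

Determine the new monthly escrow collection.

$969.49

Municipal property tax = $1,949.82 × 2 = $3,899.64/yr
City property tax = $2,957.04/yr
Flood insurance = $2,463.60/yr
Homeowner's insurance = $1,862.04/yr
Combined annual = $3,899.64 + $2,957.04 + $2,463.60 + $1,862.04 = $11,182.32
Base monthly escrow = $11,182.32 / 12 = $931.86
Shortage spread = $903.12 ÷ 24 = $37.63/mo
Adjusted monthly = $931.86 + $37.63 = $969.49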